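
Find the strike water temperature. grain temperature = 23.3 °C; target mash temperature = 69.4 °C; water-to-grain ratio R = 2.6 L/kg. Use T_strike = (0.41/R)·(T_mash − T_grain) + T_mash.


T_strike = (0.41/2.6)·(69.4 − 23.3) + 69.4

76.6696 °C


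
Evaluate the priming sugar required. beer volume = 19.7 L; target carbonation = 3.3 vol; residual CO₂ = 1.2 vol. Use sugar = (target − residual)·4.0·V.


sugar = (3.3 − 1.2)·4.0·19.7

165.4800 g


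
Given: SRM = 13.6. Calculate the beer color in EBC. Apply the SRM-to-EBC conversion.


EBC = SRM · 1.97
EBC = 13.6 · 1.97

26.7920 EBC


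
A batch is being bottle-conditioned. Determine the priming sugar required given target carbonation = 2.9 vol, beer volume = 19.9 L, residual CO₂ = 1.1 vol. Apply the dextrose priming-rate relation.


sugar = (target − residual)·4.0·V
sugar = (2.9 − 1.1)·4.0·19.9

143.2800 g


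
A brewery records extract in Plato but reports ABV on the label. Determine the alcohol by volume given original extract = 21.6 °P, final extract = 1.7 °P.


SG = 259/(259 − P);  ABV = (OG − FG)·131.25
OG = 259/(259 − 21.6) = 1.0910
FG = 259/(259 − 1.7) = 1.0066
ABV = (1.0910 − 1.0066)·131.25

11.0747 % ABV


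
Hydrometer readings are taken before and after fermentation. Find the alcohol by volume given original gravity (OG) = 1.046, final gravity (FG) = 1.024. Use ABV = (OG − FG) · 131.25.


ABV = (1.046 − 1.024) · 131.25

2.8875 % ABV


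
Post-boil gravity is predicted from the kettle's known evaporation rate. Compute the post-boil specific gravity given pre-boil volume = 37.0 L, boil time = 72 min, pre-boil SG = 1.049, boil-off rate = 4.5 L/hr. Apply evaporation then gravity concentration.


V_post = V_pre − rate·(t/60);  SG_post = 1 + (SG_pre−1)·V_pre/V_post
V_post = 37.0 − 4.5·(72/60) = 31.6000
SG_post = 1 + (1.049 − 1)·37.0/31.6000

1.0574


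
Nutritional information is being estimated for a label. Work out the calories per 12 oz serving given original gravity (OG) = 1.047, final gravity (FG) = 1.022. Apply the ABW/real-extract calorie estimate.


ABW = (OG−FG)·131.25·0.79/FG;  °P = 259 − 259/SG (for OG→OE and FG→AE);  RE = 0.1808·OE + 0.8192·AE;  Cal = (6.9·ABW + 4·(RE−0.1))·FG·3.55
ABW = (1.047 − 1.022)·131.25·0.79/1.022 = 2.5364
OE = 259 − 259/1.047 = 11.6266 °P
AE = 259 − 259/1.022 = 5.5753 °P
RE = 0.1808·11.6266 + 0.8192·5.5753 = 6.6694 °P
Cal = (6.9·2.5364 + 4·(6.6694−0.1))·1.022·3.55

158.8334 kcal


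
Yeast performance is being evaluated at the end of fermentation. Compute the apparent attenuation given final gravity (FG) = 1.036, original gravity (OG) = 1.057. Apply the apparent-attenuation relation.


AA = (OG − FG)/(OG − 1) · 100
AA = (1.057 − 1.036)/(1.057 − 1) · 100

36.8421 %


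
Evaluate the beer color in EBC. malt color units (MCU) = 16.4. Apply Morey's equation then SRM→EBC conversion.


SRM = 1.4922·MCU^0.6859;  EBC = SRM·1.97
SRM = 1.4922·16.4^0.6859 = 10.1646
EBC = 10.1646·1.97

20.0242 EBC


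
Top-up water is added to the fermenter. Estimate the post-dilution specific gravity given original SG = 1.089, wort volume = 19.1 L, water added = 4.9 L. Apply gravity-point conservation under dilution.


SG_new = 1 + (SG_old − 1)·V_old/(V_old + V_water)
pts = (1.089 − 1)·1000·19.1/(19.1 + 4.9) = 70.8292
SG_new = 1 + 70.8292/1000

1.0708


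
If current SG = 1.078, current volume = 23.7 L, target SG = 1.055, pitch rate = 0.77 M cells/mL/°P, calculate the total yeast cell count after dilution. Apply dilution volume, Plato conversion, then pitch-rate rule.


V_w = V·((SG_c−1)/(SG_t−1)−1);  °P = 259 − 259/SG_t;  cells = rate·(V+V_w)·°P
V_w = 23.7·((1.078−1)/(1.055−1)−1) = 9.9109
V_final = 23.7 + 9.9109 = 33.6109
°P = 259 − 259/1.055 = 13.5024
cells = 0.77·33.6109·13.5024

349.4467 billion cells


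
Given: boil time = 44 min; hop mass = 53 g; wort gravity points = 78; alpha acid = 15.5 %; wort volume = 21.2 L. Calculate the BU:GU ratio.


U = 1.65·0.000125^(GP/1000)·(1−e^(−0.04t))/4.15;  IBU = (α/100)·m·U·1000/V;  BU:GU = IBU/GP
U = 1.65·0.000125^(78/1000)·(1−e^(−0.04·44))/4.15 = 0.1633
IBU = (15.5/100)·53·0.1633·1000/21.2 = 63.2810
BU:GU = 63.2810/78

0.8113


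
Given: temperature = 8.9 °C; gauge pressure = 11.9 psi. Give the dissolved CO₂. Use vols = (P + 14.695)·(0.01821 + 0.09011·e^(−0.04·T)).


vols = (11.9 + 14.695)·(0.01821 + 0.09011·e^(−0.04·8.9))

2.1630 volumes


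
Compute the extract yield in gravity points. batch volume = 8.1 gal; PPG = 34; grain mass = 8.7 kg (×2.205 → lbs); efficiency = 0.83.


points = lbs × PPG × eff / vol
lbs = 8.7 × 2.205 = 19.1835
points = 19.1835 × 34 × 0.83 / 8.1

66.8344 points


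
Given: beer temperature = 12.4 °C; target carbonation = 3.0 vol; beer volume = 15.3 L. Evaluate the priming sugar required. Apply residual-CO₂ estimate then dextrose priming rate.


residual = 14.695·(0.01821 + 0.09011·e^(−0.04·T));  sugar = (target − residual)·4.0·V
residual = 14.695·(0.01821 + 0.09011·e^(−0.04·12.4)) = 1.0740
sugar = (3.0 − 1.0740)·4.0·15.3

117.8735 g


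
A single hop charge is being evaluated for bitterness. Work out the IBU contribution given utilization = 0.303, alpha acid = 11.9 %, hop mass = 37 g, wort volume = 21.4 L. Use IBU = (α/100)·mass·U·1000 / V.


IBU = (11.9/100)·37·0.303·1000 / 21.4

62.3415 IBU


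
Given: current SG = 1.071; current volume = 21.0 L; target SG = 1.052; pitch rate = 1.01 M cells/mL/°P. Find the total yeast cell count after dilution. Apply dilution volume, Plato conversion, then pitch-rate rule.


V_w = V·((SG_c−1)/(SG_t−1)−1);  °P = 259 − 259/SG_t;  cells = rate·(V+V_w)·°P
V_w = 21.0·((1.071−1)/(1.052−1)−1) = 7.6731
V_final = 21.0 + 7.6731 = 28.6731
°P = 259 − 259/1.052 = 12.8023
cells = 1.01·28.6731·12.8023

370.7516 billion cells


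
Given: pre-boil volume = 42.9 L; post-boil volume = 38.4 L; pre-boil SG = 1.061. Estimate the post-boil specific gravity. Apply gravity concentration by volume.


SG_post = 1 + (SG_pre − 1)·V_pre/V_post
pts_pre = (1.061 − 1)·1000 = 61.0000
pts_post = 61.0000·42.9/38.4 = 68.1484
SG_post = 1 + 68.1484/1000

1.0681


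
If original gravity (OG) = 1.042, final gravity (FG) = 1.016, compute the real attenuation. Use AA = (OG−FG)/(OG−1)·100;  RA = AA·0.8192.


AA = (1.042 − 1.016)/(1.042 − 1)·100 = 61.9048
RA = 61.9048·0.8192

50.7124 %


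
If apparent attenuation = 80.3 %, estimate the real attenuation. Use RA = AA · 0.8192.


RA = 80.3 · 0.8192

65.7818 %


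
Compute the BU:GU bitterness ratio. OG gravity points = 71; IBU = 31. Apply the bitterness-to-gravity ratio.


BU:GU = IBU / OG_points
BU:GU = 31 / 71

0.4366


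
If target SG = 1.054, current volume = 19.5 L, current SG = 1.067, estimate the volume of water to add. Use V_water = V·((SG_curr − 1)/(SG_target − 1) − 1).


V_water = 19.5·((1.067 − 1)/(1.054 − 1) − 1)

4.6944 L


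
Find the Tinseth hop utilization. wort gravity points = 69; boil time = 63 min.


U = 1.65·0.000125^(GP/1000) · (1 − e^(−0.04·t))/4.15
bigness = 1.65·0.000125^(69/1000) = 0.8875
boil_factor = (1 − e^(−0.04·63))/4.15 = 0.2216
U = 0.8875 · 0.2216

0.1966


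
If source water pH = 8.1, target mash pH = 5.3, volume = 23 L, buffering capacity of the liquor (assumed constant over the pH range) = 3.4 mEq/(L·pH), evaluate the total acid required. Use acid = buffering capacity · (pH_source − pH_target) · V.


acid = 3.4 · (8.1 − 5.3) · 23

218.9600 mEq


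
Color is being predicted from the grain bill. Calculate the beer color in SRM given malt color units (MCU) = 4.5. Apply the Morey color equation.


SRM = 1.4922 · MCU^0.6859
SRM = 1.4922 · 4.5^0.6859

4.1866 SRM


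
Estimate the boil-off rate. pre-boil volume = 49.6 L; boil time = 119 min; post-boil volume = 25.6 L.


rate = (V_pre − V_post) / (t_min/60)
rate = (49.6 − 25.6) / (119/60)

12.1008 L/hr


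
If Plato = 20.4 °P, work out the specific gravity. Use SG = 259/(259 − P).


SG = 259/(259 − 20.4)

1.0855


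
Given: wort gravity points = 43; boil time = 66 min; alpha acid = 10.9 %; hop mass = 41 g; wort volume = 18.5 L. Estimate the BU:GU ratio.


U = 1.65·0.000125^(GP/1000)·(1−e^(−0.04t))/4.15;  IBU = (α/100)·m·U·1000/V;  BU:GU = IBU/GP
U = 1.65·0.000125^(43/1000)·(1−e^(−0.04·66))/4.15 = 0.2509
IBU = (10.9/100)·41·0.2509·1000/18.5 = 60.6022
BU:GU = 60.6022/43

1.4094


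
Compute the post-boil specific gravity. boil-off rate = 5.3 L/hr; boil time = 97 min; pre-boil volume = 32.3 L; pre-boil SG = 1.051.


V_post = V_pre − rate·(t/60);  SG_post = 1 + (SG_pre−1)·V_pre/V_post
V_post = 32.3 − 5.3·(97/60) = 23.7317
SG_post = 1 + (1.051 − 1)·32.3/23.7317

1.0694


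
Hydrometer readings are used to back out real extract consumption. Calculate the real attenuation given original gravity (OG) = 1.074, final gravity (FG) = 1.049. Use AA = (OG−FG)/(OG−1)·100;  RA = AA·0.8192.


AA = (1.074 − 1.049)/(1.074 − 1)·100 = 33.7838
RA = 33.7838·0.8192

27.6757 %


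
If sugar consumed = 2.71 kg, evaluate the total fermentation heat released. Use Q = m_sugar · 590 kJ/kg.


Q = 2.71 · 590

1598.9000 kJ


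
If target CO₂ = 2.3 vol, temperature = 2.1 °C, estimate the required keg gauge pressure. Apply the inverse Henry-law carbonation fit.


psi = vols/(0.01821 + 0.09011·e^(−0.04·T)) − 14.695
psi = 2.3/(0.01821 + 0.09011·e^(−0.04·2.1)) − 14.695

8.0638 psi


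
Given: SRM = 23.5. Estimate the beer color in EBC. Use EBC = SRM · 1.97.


EBC = 23.5 · 1.97

46.2950 EBC


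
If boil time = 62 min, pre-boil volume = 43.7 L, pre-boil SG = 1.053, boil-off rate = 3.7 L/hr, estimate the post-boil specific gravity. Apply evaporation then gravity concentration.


V_post = V_pre − rate·(t/60);  SG_post = 1 + (SG_pre−1)·V_pre/V_post
V_post = 43.7 − 3.7·(62/60) = 39.8767
SG_post = 1 + (1.053 − 1)·43.7/39.8767

1.0581


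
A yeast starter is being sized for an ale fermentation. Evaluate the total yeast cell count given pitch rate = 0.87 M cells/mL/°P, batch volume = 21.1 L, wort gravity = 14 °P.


cells (billions) = rate · V_L · °P
cells = 0.87 · 21.1 · 14

256.9980 billion cells


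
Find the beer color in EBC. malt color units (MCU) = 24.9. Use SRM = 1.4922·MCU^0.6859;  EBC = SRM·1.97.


SRM = 1.4922·24.9^0.6859 = 13.5357
EBC = 13.5357·1.97

26.6653 EBC


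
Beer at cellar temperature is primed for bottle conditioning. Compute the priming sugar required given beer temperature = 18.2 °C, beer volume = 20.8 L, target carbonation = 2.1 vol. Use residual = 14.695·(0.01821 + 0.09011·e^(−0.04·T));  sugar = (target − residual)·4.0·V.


residual = 14.695·(0.01821 + 0.09011·e^(−0.04·18.2)) = 0.9070
sugar = (2.1 − 0.9070)·4.0·20.8

99.2575 g


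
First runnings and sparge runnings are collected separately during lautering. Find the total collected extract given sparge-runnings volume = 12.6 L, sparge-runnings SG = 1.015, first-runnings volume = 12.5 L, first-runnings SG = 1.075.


total = Σ (SG_i − 1)·1000·V_i
first = (1.075 − 1)·1000·12.5 = 937.5000
sparge = (1.015 − 1)·1000·12.6 = 189.0000
total = 937.5000 + 189.0000

1126.5000 gravity·L


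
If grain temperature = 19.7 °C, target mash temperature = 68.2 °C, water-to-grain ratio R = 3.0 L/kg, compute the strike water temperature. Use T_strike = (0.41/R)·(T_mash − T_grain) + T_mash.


T_strike = (0.41/3.0)·(68.2 − 19.7) + 68.2

74.8283 °C


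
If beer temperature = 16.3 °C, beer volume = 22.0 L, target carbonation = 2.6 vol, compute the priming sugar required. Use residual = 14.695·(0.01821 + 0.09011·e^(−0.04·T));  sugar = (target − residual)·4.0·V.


residual = 14.695·(0.01821 + 0.09011·e^(−0.04·16.3)) = 0.9575
sugar = (2.6 − 0.9575)·4.0·22.0

144.5409 g


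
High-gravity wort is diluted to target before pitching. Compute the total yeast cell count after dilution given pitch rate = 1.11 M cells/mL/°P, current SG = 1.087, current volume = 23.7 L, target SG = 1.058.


V_w = V·((SG_c−1)/(SG_t−1)−1);  °P = 259 − 259/SG_t;  cells = rate·(V+V_w)·°P
V_w = 23.7·((1.087−1)/(1.058−1)−1) = 11.8500
V_final = 23.7 + 11.8500 = 35.5500
°P = 259 − 259/1.058 = 14.1985
cells = 1.11·35.5500·14.1985

560.2794 billion cells


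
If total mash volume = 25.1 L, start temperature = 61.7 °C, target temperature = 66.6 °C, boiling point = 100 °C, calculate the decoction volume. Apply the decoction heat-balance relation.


V_dec = V_total·(T_target − T_start)/(T_boil − T_start)
V_dec = 25.1·(66.6 − 61.7)/(100 − 61.7)

3.2112 L


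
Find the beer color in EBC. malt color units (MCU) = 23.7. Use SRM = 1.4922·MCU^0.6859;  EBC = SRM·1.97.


SRM = 1.4922·23.7^0.6859 = 13.0848
EBC = 13.0848·1.97

25.7770 EBC


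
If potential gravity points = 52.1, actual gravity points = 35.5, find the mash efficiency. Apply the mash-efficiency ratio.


efficiency = actual / potential × 100
efficiency = 35.5 / 52.1 × 100

68.1382 %


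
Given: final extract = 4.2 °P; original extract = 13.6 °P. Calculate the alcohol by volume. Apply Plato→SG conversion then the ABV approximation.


SG = 259/(259 − P);  ABV = (OG − FG)·131.25
OG = 259/(259 − 13.6) = 1.0554
FG = 259/(259 − 4.2) = 1.0165
ABV = (1.0554 − 1.0165)·131.25

5.1104 % ABV


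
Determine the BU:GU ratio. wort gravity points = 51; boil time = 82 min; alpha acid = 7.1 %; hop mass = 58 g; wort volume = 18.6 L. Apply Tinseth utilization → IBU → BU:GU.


U = 1.65·0.000125^(GP/1000)·(1−e^(−0.04t))/4.15;  IBU = (α/100)·m·U·1000/V;  BU:GU = IBU/GP
U = 1.65·0.000125^(51/1000)·(1−e^(−0.04·82))/4.15 = 0.2419
IBU = (7.1/100)·58·0.2419·1000/18.6 = 53.5667
BU:GU = 53.5667/51

1.0503


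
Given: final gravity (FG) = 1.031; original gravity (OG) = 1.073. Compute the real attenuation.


AA = (OG−FG)/(OG−1)·100;  RA = AA·0.8192
AA = (1.073 − 1.031)/(1.073 − 1)·100 = 57.5342
RA = 57.5342·0.8192

47.1321 %


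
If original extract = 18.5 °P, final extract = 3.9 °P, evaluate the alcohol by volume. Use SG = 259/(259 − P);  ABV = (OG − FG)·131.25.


OG = 259/(259 − 18.5) = 1.0769
FG = 259/(259 − 3.9) = 1.0153
ABV = (1.0769 − 1.0153)·131.25

8.0896 % ABV


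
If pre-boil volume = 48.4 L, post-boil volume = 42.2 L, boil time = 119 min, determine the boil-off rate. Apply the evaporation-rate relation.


rate = (V_pre − V_post) / (t_min/60)
rate = (48.4 − 42.2) / (119/60)

3.1261 L/hr


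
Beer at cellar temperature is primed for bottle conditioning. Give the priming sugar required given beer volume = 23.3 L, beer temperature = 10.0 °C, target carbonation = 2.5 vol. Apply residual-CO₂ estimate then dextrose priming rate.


residual = 14.695·(0.01821 + 0.09011·e^(−0.04·T));  sugar = (target − residual)·4.0·V
residual = 14.695·(0.01821 + 0.09011·e^(−0.04·10.0)) = 1.1552
sugar = (2.5 − 1.1552)·4.0·23.3

125.3343 g


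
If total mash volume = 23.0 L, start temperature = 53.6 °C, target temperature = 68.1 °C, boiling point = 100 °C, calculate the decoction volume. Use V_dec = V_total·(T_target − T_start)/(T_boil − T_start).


V_dec = 23.0·(68.1 − 53.6)/(100 − 53.6)

7.1875 L


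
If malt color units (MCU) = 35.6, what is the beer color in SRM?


SRM = 1.4922 · MCU^0.6859
SRM = 1.4922 · 35.6^0.6859

17.2968 SRM


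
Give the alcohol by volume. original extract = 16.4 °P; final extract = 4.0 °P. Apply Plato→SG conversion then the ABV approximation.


SG = 259/(259 − P);  ABV = (OG − FG)·131.25
OG = 259/(259 − 16.4) = 1.0676
FG = 259/(259 − 4.0) = 1.0157
ABV = (1.0676 − 1.0157)·131.25

6.8138 % ABV


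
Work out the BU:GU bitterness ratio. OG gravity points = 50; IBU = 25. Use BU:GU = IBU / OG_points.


BU:GU = 25 / 50

0.5000


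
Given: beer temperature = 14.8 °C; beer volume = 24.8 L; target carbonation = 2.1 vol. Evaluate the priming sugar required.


residual = 14.695·(0.01821 + 0.09011·e^(−0.04·T));  sugar = (target − residual)·4.0·V
residual = 14.695·(0.01821 + 0.09011·e^(−0.04·14.8)) = 1.0002
sugar = (2.1 − 1.0002)·4.0·24.8

109.1050 g


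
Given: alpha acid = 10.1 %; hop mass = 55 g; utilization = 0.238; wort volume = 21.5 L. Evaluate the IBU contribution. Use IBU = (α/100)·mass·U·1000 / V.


IBU = (10.1/100)·55·0.238·1000 / 21.5

61.4926 IBU


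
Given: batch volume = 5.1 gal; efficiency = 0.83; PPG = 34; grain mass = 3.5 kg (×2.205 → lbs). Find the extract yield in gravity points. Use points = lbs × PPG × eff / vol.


lbs = 3.5 × 2.205 = 7.7175
points = 7.7175 × 34 × 0.83 / 5.1

42.7035 points


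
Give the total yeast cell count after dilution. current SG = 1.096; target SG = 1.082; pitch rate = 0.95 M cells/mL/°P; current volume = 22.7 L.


V_w = V·((SG_c−1)/(SG_t−1)−1);  °P = 259 − 259/SG_t;  cells = rate·(V+V_w)·°P
V_w = 22.7·((1.096−1)/(1.082−1)−1) = 3.8756
V_final = 22.7 + 3.8756 = 26.5756
°P = 259 − 259/1.082 = 19.6285
cells = 0.95·26.5756·19.6285

495.5565 billion cells


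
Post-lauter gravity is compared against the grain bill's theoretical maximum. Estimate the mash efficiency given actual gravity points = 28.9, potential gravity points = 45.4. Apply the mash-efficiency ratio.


efficiency = actual / potential × 100
efficiency = 28.9 / 45.4 × 100

63.6564 %


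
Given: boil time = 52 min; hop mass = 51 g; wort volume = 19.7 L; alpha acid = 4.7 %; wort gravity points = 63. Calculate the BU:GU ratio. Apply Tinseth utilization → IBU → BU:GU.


U = 1.65·0.000125^(GP/1000)·(1−e^(−0.04t))/4.15;  IBU = (α/100)·m·U·1000/V;  BU:GU = IBU/GP
U = 1.65·0.000125^(63/1000)·(1−e^(−0.04·52))/4.15 = 0.1975
IBU = (4.7/100)·51·0.1975·1000/19.7 = 24.0318
BU:GU = 24.0318/63

0.3815


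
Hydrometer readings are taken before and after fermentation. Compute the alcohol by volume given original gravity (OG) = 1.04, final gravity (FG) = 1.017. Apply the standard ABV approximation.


ABV = (OG − FG) · 131.25
ABV = (1.04 − 1.017) · 131.25

3.0188 % ABV


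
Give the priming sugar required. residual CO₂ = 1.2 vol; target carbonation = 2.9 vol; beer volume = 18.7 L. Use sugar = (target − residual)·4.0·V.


sugar = (2.9 − 1.2)·4.0·18.7

127.1600 g


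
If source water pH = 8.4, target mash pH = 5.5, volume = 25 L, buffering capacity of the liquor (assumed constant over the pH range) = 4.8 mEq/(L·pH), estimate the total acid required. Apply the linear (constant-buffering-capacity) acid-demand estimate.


acid = buffering capacity · (pH_source − pH_target) · V
acid = 4.8 · (8.4 − 5.5) · 25

348.0000 mEq


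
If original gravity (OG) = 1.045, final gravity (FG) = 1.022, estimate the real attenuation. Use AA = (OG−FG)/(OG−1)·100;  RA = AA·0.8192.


AA = (1.045 − 1.022)/(1.045 − 1)·100 = 51.1111
RA = 51.1111·0.8192

41.8702 %


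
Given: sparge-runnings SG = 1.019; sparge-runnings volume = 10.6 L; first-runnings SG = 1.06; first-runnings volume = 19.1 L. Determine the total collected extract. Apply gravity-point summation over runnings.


total = Σ (SG_i − 1)·1000·V_i
first = (1.06 − 1)·1000·19.1 = 1146.0000
sparge = (1.019 − 1)·1000·10.6 = 201.4000
total = 1146.0000 + 201.4000

1347.4000 gravity·L


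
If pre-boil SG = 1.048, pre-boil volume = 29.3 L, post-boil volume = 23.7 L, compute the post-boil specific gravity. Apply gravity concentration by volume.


SG_post = 1 + (SG_pre − 1)·V_pre/V_post
pts_pre = (1.048 − 1)·1000 = 48.0000
pts_post = 48.0000·29.3/23.7 = 59.3418
SG_post = 1 + 59.3418/1000

1.0593


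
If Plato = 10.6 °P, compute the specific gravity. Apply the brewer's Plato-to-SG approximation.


SG = 259/(259 − P)
SG = 259/(259 − 10.6)

1.0427


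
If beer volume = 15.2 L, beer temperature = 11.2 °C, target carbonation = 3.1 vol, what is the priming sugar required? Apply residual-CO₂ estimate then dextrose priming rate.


residual = 14.695·(0.01821 + 0.09011·e^(−0.04·T));  sugar = (target − residual)·4.0·V
residual = 14.695·(0.01821 + 0.09011·e^(−0.04·11.2)) = 1.1136
sugar = (3.1 − 1.1136)·4.0·15.2

120.7724 g


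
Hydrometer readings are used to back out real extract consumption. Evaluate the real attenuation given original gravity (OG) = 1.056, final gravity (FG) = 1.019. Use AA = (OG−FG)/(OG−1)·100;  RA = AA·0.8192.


AA = (1.056 − 1.019)/(1.056 − 1)·100 = 66.0714
RA = 66.0714·0.8192

54.1257 %


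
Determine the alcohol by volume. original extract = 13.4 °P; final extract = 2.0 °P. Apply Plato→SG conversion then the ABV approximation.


SG = 259/(259 − P);  ABV = (OG − FG)·131.25
OG = 259/(259 − 13.4) = 1.0546
FG = 259/(259 − 2.0) = 1.0078
ABV = (1.0546 − 1.0078)·131.25

6.1396 % ABV


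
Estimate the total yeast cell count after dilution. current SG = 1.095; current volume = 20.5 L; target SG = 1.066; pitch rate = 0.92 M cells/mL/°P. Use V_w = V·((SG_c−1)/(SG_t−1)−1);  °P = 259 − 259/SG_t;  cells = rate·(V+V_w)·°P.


V_w = 20.5·((1.095−1)/(1.066−1)−1) = 9.0076
V_final = 20.5 + 9.0076 = 29.5076
°P = 259 − 259/1.066 = 16.0356
cells = 0.92·29.5076·16.0356

435.3192 billion cells


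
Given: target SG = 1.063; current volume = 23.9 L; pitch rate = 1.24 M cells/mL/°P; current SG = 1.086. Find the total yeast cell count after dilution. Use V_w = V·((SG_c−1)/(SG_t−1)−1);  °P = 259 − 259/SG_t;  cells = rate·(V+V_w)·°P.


V_w = 23.9·((1.086−1)/(1.063−1)−1) = 8.7254
V_final = 23.9 + 8.7254 = 32.6254
°P = 259 − 259/1.063 = 15.3500
cells = 1.24·32.6254·15.3500

620.9899 billion cells


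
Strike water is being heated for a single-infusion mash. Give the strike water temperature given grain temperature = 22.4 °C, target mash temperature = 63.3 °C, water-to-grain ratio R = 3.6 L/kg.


T_strike = (0.41/R)·(T_mash − T_grain) + T_mash
T_strike = (0.41/3.6)·(63.3 − 22.4) + 63.3

67.9581 °C


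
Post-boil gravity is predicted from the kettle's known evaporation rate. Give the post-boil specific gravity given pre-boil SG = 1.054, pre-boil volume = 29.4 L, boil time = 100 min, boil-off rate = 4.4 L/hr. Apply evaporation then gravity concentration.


V_post = V_pre − rate·(t/60);  SG_post = 1 + (SG_pre−1)·V_pre/V_post
V_post = 29.4 − 4.4·(100/60) = 22.0667
SG_post = 1 + (1.054 − 1)·29.4/22.0667

1.0719


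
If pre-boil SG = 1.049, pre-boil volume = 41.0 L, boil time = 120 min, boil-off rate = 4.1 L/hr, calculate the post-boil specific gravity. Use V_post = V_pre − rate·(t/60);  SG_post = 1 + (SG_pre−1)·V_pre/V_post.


V_post = 41.0 − 4.1·(120/60) = 32.8000
SG_post = 1 + (1.049 − 1)·41.0/32.8000

1.0613


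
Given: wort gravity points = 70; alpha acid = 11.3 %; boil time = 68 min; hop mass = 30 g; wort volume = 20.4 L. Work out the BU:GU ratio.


U = 1.65·0.000125^(GP/1000)·(1−e^(−0.04t))/4.15;  IBU = (α/100)·m·U·1000/V;  BU:GU = IBU/GP
U = 1.65·0.000125^(70/1000)·(1−e^(−0.04·68))/4.15 = 0.1980
IBU = (11.3/100)·30·0.1980·1000/20.4 = 32.8999
BU:GU = 32.8999/70

0.4700


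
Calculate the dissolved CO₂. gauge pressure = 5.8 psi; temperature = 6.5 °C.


vols = (P + 14.695)·(0.01821 + 0.09011·e^(−0.04·T))
vols = (5.8 + 14.695)·(0.01821 + 0.09011·e^(−0.04·6.5))

1.7972 volumes


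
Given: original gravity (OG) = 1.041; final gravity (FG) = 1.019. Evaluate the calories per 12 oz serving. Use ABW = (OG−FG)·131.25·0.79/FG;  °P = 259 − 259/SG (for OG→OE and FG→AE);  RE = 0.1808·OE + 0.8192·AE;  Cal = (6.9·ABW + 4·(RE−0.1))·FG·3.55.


ABW = (1.041 − 1.019)·131.25·0.79/1.019 = 2.2386
OE = 259 − 259/1.041 = 10.2008 °P
AE = 259 − 259/1.019 = 4.8292 °P
RE = 0.1808·10.2008 + 0.8192·4.8292 = 5.8004 °P
Cal = (6.9·2.2386 + 4·(5.8004−0.1))·1.019·3.55

138.3600 kcal


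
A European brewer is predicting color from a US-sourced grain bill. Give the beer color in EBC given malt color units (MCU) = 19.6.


SRM = 1.4922·MCU^0.6859;  EBC = SRM·1.97
SRM = 1.4922·19.6^0.6859 = 11.4864
EBC = 11.4864·1.97

22.6283 EBC


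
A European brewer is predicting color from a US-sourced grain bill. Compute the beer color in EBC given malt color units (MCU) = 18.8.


SRM = 1.4922·MCU^0.6859;  EBC = SRM·1.97
SRM = 1.4922·18.8^0.6859 = 11.1628
EBC = 11.1628·1.97

21.9907 EBC


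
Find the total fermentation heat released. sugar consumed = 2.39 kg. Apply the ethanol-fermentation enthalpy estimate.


Q = m_sugar · 590 kJ/kg
Q = 2.39 · 590

1410.1000 kJ


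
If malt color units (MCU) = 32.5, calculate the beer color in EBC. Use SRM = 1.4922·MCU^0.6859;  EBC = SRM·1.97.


SRM = 1.4922·32.5^0.6859 = 16.2490
EBC = 16.2490·1.97

32.0106 EBC


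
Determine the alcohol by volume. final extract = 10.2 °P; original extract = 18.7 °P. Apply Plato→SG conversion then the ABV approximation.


SG = 259/(259 − P);  ABV = (OG − FG)·131.25
OG = 259/(259 − 18.7) = 1.0778
FG = 259/(259 − 10.2) = 1.0410
ABV = (1.0778 − 1.0410)·131.25

4.8330 % ABV


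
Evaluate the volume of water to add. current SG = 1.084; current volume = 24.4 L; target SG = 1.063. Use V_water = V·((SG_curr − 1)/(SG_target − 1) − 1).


V_water = 24.4·((1.084 − 1)/(1.063 − 1) − 1)

8.1333 L


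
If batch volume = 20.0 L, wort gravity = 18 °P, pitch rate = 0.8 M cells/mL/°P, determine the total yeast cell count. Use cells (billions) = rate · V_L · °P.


cells = 0.8 · 20.0 · 18

288.0000 billion cells


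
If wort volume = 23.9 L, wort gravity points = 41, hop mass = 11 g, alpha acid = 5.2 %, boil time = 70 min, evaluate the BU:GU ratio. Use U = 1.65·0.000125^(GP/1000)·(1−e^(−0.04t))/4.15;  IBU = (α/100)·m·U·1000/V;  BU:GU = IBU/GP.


U = 1.65·0.000125^(41/1000)·(1−e^(−0.04·70))/4.15 = 0.2583
IBU = (5.2/100)·11·0.2583·1000/23.9 = 6.1825
BU:GU = 6.1825/41

0.1508


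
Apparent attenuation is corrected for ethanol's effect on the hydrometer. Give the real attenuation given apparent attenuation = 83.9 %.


RA = AA · 0.8192
RA = 83.9 · 0.8192

68.7309 %


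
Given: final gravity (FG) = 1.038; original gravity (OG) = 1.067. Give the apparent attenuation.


AA = (OG − FG)/(OG − 1) · 100
AA = (1.067 − 1.038)/(1.067 − 1) · 100

43.2836 %


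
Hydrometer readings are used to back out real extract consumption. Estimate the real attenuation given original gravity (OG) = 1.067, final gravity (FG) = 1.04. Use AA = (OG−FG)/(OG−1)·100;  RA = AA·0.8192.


AA = (1.067 − 1.04)/(1.067 − 1)·100 = 40.2985
RA = 40.2985·0.8192

33.0125 %


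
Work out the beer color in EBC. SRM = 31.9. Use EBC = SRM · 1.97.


EBC = 31.9 · 1.97

62.8430 EBC


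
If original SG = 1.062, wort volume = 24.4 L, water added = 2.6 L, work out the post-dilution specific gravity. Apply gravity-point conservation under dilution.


SG_new = 1 + (SG_old − 1)·V_old/(V_old + V_water)
pts = (1.062 − 1)·1000·24.4/(24.4 + 2.6) = 56.0296
SG_new = 1 + 56.0296/1000

1.0560


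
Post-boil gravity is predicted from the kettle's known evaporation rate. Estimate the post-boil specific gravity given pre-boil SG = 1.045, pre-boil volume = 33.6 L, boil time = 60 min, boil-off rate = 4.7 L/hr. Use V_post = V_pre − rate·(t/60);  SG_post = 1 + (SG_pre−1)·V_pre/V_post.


V_post = 33.6 − 4.7·(60/60) = 28.9000
SG_post = 1 + (1.045 − 1)·33.6/28.9000

1.0523


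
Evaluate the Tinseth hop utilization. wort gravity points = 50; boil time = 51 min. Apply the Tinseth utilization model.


U = 1.65·0.000125^(GP/1000) · (1 − e^(−0.04·t))/4.15
bigness = 1.65·0.000125^(50/1000) = 1.0528
boil_factor = (1 − e^(−0.04·51))/4.15 = 0.2096
U = 1.0528 · 0.2096

0.2207


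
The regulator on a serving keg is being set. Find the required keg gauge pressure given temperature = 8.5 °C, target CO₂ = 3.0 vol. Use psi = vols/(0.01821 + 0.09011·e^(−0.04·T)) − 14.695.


psi = 3.0/(0.01821 + 0.09011·e^(−0.04·8.5)) − 14.695

21.7359 psi


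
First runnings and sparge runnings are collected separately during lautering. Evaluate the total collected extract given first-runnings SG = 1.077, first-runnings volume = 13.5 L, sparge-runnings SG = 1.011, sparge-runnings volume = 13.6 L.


total = Σ (SG_i − 1)·1000·V_i
first = (1.077 − 1)·1000·13.5 = 1039.5000
sparge = (1.011 − 1)·1000·13.6 = 149.6000
total = 1039.5000 + 149.6000

1189.1000 gravity·L


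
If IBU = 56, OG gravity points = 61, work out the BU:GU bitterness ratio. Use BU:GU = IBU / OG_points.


BU:GU = 56 / 61

0.9180


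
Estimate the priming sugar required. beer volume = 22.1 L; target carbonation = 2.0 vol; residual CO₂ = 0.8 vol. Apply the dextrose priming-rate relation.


sugar = (target − residual)·4.0·V
sugar = (2.0 − 0.8)·4.0·22.1

106.0800 g


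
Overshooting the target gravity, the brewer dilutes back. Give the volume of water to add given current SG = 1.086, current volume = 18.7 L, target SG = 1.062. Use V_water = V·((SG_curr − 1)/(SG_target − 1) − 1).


V_water = 18.7·((1.086 − 1)/(1.062 − 1) − 1)

7.2387 L


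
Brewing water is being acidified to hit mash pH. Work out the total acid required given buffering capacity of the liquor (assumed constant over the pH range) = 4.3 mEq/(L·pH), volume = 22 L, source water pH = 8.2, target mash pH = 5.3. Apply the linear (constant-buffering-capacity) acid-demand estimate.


acid = buffering capacity · (pH_source − pH_target) · V
acid = 4.3 · (8.2 − 5.3) · 22

274.3400 mEq


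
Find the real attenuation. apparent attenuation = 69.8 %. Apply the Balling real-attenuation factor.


RA = AA · 0.8192
RA = 69.8 · 0.8192

57.1802 %


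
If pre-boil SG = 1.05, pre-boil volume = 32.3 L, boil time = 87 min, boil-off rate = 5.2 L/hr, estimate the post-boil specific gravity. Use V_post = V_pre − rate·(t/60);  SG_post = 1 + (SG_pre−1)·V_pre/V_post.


V_post = 32.3 − 5.2·(87/60) = 24.7600
SG_post = 1 + (1.05 − 1)·32.3/24.7600

1.0652


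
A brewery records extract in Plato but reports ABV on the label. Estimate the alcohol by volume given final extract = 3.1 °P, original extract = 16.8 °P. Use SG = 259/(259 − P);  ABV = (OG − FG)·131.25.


OG = 259/(259 − 16.8) = 1.0694
FG = 259/(259 − 3.1) = 1.0121
ABV = (1.0694 − 1.0121)·131.25

7.5141 % ABV


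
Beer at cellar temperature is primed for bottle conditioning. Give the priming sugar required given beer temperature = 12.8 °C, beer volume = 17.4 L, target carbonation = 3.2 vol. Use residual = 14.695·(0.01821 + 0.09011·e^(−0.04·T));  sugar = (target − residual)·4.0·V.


residual = 14.695·(0.01821 + 0.09011·e^(−0.04·12.8)) = 1.0612
sugar = (3.2 − 1.0612)·4.0·17.4

148.8630 g


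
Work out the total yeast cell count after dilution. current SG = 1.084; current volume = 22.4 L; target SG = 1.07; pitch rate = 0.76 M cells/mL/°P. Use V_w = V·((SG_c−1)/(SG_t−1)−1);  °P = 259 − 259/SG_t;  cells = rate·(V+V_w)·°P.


V_w = 22.4·((1.084−1)/(1.07−1)−1) = 4.4800
V_final = 22.4 + 4.4800 = 26.8800
°P = 259 − 259/1.07 = 16.9439
cells = 0.76·26.8800·16.9439

346.1441 billion cells


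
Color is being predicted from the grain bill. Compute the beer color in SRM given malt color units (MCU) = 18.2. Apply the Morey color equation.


SRM = 1.4922 · MCU^0.6859
SRM = 1.4922 · 18.2^0.6859

10.9172 SRM


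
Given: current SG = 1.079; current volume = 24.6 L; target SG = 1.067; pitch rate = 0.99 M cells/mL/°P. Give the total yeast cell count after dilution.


V_w = V·((SG_c−1)/(SG_t−1)−1);  °P = 259 − 259/SG_t;  cells = rate·(V+V_w)·°P
V_w = 24.6·((1.079−1)/(1.067−1)−1) = 4.4060
V_final = 24.6 + 4.4060 = 29.0060
°P = 259 − 259/1.067 = 16.2634
cells = 0.99·29.0060·16.2634

467.0171 billion cells


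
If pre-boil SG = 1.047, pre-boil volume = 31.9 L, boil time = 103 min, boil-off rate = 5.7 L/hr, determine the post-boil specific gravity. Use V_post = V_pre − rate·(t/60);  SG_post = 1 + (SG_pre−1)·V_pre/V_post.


V_post = 31.9 − 5.7·(103/60) = 22.1150
SG_post = 1 + (1.047 − 1)·31.9/22.1150

1.0678


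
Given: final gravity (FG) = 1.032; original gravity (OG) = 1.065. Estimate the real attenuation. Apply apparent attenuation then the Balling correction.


AA = (OG−FG)/(OG−1)·100;  RA = AA·0.8192
AA = (1.065 − 1.032)/(1.065 − 1)·100 = 50.7692
RA = 50.7692·0.8192

41.5902 %


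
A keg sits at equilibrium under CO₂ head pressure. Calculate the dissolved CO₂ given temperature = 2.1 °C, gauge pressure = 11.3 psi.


vols = (P + 14.695)·(0.01821 + 0.09011·e^(−0.04·T))
vols = (11.3 + 14.695)·(0.01821 + 0.09011·e^(−0.04·2.1))

2.6271 volumes


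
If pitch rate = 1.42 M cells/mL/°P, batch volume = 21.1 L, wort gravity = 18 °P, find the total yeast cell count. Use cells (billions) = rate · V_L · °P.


cells = 1.42 · 21.1 · 18

539.3160 billion cells


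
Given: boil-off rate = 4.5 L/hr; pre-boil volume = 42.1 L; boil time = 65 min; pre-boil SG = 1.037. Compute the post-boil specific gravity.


V_post = V_pre − rate·(t/60);  SG_post = 1 + (SG_pre−1)·V_pre/V_post
V_post = 42.1 − 4.5·(65/60) = 37.2250
SG_post = 1 + (1.037 − 1)·42.1/37.2250

1.0418


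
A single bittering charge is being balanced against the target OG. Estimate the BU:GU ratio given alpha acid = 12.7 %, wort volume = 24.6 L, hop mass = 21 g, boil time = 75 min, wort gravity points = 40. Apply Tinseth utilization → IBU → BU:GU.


U = 1.65·0.000125^(GP/1000)·(1−e^(−0.04t))/4.15;  IBU = (α/100)·m·U·1000/V;  BU:GU = IBU/GP
U = 1.65·0.000125^(40/1000)·(1−e^(−0.04·75))/4.15 = 0.2637
IBU = (12.7/100)·21·0.2637·1000/24.6 = 28.5905
BU:GU = 28.5905/40

0.7148


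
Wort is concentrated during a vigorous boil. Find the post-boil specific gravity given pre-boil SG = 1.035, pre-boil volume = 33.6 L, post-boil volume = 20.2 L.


SG_post = 1 + (SG_pre − 1)·V_pre/V_post
pts_pre = (1.035 − 1)·1000 = 35.0000
pts_post = 35.0000·33.6/20.2 = 58.2178
SG_post = 1 + 58.2178/1000

1.0582


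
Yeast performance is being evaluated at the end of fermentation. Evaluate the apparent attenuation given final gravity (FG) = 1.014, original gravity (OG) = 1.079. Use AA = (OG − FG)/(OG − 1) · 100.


AA = (1.079 − 1.014)/(1.079 − 1) · 100

82.2785 %


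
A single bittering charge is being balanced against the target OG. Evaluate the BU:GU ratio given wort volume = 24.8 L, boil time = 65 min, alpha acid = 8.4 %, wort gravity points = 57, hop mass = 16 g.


U = 1.65·0.000125^(GP/1000)·(1−e^(−0.04t))/4.15;  IBU = (α/100)·m·U·1000/V;  BU:GU = IBU/GP
U = 1.65·0.000125^(57/1000)·(1−e^(−0.04·65))/4.15 = 0.2205
IBU = (8.4/100)·16·0.2205·1000/24.8 = 11.9506
BU:GU = 11.9506/57

0.2097


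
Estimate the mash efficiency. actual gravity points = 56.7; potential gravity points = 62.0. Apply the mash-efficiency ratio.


efficiency = actual / potential × 100
efficiency = 56.7 / 62.0 × 100

91.4516 %


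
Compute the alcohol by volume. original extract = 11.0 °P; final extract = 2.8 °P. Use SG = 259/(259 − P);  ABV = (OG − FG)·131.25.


OG = 259/(259 − 11.0) = 1.0444
FG = 259/(259 − 2.8) = 1.0109
ABV = (1.0444 − 1.0109)·131.25

4.3871 % ABV


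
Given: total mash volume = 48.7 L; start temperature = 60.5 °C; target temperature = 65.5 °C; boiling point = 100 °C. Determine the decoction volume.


V_dec = V_total·(T_target − T_start)/(T_boil − T_start)
V_dec = 48.7·(65.5 − 60.5)/(100 − 60.5)

6.1646 L


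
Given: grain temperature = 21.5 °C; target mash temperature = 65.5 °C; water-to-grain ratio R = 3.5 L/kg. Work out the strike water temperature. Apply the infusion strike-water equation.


T_strike = (0.41/R)·(T_mash − T_grain) + T_mash
T_strike = (0.41/3.5)·(65.5 − 21.5) + 65.5

70.6543 °C


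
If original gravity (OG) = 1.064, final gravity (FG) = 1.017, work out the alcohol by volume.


ABV = (OG − FG) · 131.25
ABV = (1.064 − 1.017) · 131.25

6.1688 % ABV


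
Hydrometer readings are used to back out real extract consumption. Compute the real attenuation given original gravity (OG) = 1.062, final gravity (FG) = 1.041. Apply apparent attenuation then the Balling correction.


AA = (OG−FG)/(OG−1)·100;  RA = AA·0.8192
AA = (1.062 − 1.041)/(1.062 − 1)·100 = 33.8710
RA = 33.8710·0.8192

27.7471 %


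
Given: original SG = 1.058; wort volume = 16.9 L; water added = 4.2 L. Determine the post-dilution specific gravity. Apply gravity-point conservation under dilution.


SG_new = 1 + (SG_old − 1)·V_old/(V_old + V_water)
pts = (1.058 − 1)·1000·16.9/(16.9 + 4.2) = 46.4550
SG_new = 1 + 46.4550/1000

1.0465


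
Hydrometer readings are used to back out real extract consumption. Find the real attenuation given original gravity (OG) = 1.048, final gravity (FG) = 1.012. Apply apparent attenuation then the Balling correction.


AA = (OG−FG)/(OG−1)·100;  RA = AA·0.8192
AA = (1.048 − 1.012)/(1.048 − 1)·100 = 75.0000
RA = 75.0000·0.8192

61.4400 %


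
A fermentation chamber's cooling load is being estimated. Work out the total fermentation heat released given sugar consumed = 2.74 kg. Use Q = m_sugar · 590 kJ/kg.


Q = 2.74 · 590

1616.6000 kJ


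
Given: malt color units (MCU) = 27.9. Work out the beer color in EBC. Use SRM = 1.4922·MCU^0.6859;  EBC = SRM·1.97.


SRM = 1.4922·27.9^0.6859 = 14.6341
EBC = 14.6341·1.97

28.8292 EBC


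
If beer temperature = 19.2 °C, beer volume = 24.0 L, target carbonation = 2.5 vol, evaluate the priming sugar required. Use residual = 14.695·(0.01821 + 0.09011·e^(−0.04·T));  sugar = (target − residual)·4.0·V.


residual = 14.695·(0.01821 + 0.09011·e^(−0.04·19.2)) = 0.8819
sugar = (2.5 − 0.8819)·4.0·24.0

155.3347 g


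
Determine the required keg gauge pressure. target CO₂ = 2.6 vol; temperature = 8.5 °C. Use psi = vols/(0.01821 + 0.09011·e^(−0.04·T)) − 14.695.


psi = 2.6/(0.01821 + 0.09011·e^(−0.04·8.5)) − 14.695

16.8785 psi


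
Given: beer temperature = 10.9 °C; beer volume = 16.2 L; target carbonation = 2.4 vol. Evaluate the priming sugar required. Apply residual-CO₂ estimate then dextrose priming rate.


residual = 14.695·(0.01821 + 0.09011·e^(−0.04·T));  sugar = (target − residual)·4.0·V
residual = 14.695·(0.01821 + 0.09011·e^(−0.04·10.9)) = 1.1238
sugar = (2.4 − 1.1238)·4.0·16.2

82.6961 g


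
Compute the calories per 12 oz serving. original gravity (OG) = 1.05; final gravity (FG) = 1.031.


ABW = (OG−FG)·131.25·0.79/FG;  °P = 259 − 259/SG (for OG→OE and FG→AE);  RE = 0.1808·OE + 0.8192·AE;  Cal = (6.9·ABW + 4·(RE−0.1))·FG·3.55
ABW = (1.05 − 1.031)·131.25·0.79/1.031 = 1.9108
OE = 259 − 259/1.05 = 12.3333 °P
AE = 259 − 259/1.031 = 7.7876 °P
RE = 0.1808·12.3333 + 0.8192·7.7876 = 8.6095 °P
Cal = (6.9·1.9108 + 4·(8.6095−0.1))·1.031·3.55

172.8368 kcal


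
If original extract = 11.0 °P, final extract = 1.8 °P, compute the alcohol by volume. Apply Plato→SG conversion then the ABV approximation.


SG = 259/(259 − P);  ABV = (OG − FG)·131.25
OG = 259/(259 − 11.0) = 1.0444
FG = 259/(259 − 1.8) = 1.0070
ABV = (1.0444 − 1.0070)·131.25

4.9030 % ABV


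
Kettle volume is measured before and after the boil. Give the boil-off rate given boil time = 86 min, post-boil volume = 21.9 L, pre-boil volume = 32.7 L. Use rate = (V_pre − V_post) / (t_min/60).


rate = (32.7 − 21.9) / (86/60)

7.5349 L/hr
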